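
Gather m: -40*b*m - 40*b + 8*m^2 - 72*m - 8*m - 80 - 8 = -40*b + 8*m^2 + m*(-40*b - 80) - 88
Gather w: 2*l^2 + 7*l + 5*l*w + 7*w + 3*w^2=2*l^2 + 7*l + 3*w^2 + w*(5*l + 7)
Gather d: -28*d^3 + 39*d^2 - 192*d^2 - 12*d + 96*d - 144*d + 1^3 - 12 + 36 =-28*d^3 - 153*d^2 - 60*d + 25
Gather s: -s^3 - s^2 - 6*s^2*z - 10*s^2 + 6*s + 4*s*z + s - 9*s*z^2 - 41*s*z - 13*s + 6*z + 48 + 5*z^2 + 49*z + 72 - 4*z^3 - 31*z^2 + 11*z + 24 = -s^3 + s^2*(-6*z - 11) + s*(-9*z^2 - 37*z - 6) - 4*z^3 - 26*z^2 + 66*z + 144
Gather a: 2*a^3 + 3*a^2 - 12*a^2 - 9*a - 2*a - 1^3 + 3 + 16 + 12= 2*a^3 - 9*a^2 - 11*a + 30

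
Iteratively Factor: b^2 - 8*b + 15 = (b - 3)*(b - 5)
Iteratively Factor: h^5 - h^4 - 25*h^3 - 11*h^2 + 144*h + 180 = (h + 2)*(h^4 - 3*h^3 - 19*h^2 + 27*h + 90) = (h + 2)^2*(h^3 - 5*h^2 - 9*h + 45) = (h - 5)*(h + 2)^2*(h^2 - 9) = (h - 5)*(h - 3)*(h + 2)^2*(h + 3)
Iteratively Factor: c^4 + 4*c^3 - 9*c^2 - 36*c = (c + 3)*(c^3 + c^2 - 12*c) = c*(c + 3)*(c^2 + c - 12) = c*(c + 3)*(c + 4)*(c - 3)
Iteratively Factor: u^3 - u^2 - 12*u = (u + 3)*(u^2 - 4*u) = u*(u + 3)*(u - 4)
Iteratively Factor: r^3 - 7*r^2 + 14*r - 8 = (r - 4)*(r^2 - 3*r + 2) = (r - 4)*(r - 1)*(r - 2)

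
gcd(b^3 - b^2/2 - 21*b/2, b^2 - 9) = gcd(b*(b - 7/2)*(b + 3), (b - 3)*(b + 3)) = b + 3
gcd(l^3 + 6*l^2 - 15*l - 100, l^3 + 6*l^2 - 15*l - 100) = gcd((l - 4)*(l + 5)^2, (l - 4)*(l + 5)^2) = l^3 + 6*l^2 - 15*l - 100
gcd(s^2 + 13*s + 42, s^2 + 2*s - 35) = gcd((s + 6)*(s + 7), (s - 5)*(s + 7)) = s + 7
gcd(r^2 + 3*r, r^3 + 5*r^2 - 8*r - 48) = 1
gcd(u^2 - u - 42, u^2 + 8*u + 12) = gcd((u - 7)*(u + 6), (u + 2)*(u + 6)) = u + 6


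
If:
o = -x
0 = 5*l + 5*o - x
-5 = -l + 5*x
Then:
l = -30/19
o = 25/19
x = -25/19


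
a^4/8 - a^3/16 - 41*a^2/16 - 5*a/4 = a*(a/4 + 1)*(a/2 + 1/4)*(a - 5)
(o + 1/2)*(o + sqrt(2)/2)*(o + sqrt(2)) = o^3 + o^2/2 + 3*sqrt(2)*o^2/2 + o + 3*sqrt(2)*o/4 + 1/2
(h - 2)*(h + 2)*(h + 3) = h^3 + 3*h^2 - 4*h - 12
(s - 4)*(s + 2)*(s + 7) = s^3 + 5*s^2 - 22*s - 56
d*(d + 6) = d^2 + 6*d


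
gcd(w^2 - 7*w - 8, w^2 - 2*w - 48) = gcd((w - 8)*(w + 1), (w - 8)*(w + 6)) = w - 8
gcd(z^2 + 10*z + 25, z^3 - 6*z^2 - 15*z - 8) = 1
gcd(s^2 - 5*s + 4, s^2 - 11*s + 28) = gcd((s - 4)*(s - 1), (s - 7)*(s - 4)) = s - 4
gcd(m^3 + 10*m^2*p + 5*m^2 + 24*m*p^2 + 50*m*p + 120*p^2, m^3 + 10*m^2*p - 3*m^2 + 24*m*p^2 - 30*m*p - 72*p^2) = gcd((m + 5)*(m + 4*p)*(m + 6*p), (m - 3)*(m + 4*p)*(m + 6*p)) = m^2 + 10*m*p + 24*p^2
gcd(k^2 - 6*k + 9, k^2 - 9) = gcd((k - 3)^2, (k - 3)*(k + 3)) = k - 3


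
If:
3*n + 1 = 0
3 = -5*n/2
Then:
No Solution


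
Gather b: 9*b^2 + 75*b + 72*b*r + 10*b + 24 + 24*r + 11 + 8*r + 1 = 9*b^2 + b*(72*r + 85) + 32*r + 36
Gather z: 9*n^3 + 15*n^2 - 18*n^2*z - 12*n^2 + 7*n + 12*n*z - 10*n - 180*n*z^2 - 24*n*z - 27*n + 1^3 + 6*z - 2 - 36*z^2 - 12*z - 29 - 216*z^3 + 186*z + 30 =9*n^3 + 3*n^2 - 30*n - 216*z^3 + z^2*(-180*n - 36) + z*(-18*n^2 - 12*n + 180)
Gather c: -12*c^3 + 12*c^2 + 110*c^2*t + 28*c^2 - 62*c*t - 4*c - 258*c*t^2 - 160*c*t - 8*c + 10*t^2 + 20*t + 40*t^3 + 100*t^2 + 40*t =-12*c^3 + c^2*(110*t + 40) + c*(-258*t^2 - 222*t - 12) + 40*t^3 + 110*t^2 + 60*t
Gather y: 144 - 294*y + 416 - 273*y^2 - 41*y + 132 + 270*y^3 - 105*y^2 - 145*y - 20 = 270*y^3 - 378*y^2 - 480*y + 672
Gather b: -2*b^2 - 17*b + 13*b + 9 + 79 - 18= -2*b^2 - 4*b + 70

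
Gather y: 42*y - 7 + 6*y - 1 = 48*y - 8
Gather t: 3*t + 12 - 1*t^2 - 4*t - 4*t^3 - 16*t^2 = -4*t^3 - 17*t^2 - t + 12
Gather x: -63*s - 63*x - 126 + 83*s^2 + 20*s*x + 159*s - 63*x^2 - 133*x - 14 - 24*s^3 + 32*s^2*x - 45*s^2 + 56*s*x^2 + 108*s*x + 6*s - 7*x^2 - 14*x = -24*s^3 + 38*s^2 + 102*s + x^2*(56*s - 70) + x*(32*s^2 + 128*s - 210) - 140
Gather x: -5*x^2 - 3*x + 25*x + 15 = -5*x^2 + 22*x + 15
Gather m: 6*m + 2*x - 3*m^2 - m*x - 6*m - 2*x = -3*m^2 - m*x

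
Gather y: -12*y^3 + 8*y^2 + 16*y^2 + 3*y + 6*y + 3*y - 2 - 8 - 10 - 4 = -12*y^3 + 24*y^2 + 12*y - 24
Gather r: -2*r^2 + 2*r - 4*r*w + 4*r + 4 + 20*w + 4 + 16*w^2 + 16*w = -2*r^2 + r*(6 - 4*w) + 16*w^2 + 36*w + 8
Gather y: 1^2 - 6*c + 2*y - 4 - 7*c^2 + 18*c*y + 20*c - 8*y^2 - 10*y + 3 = -7*c^2 + 14*c - 8*y^2 + y*(18*c - 8)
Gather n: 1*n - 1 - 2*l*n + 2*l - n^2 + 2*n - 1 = 2*l - n^2 + n*(3 - 2*l) - 2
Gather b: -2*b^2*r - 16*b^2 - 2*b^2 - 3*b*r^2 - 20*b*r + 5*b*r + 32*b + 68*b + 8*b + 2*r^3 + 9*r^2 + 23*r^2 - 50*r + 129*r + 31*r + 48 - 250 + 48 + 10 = b^2*(-2*r - 18) + b*(-3*r^2 - 15*r + 108) + 2*r^3 + 32*r^2 + 110*r - 144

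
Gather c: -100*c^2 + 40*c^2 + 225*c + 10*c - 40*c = -60*c^2 + 195*c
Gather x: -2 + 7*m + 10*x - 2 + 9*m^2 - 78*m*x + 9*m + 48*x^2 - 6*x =9*m^2 + 16*m + 48*x^2 + x*(4 - 78*m) - 4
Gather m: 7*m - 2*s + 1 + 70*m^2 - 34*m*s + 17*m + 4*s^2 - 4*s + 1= 70*m^2 + m*(24 - 34*s) + 4*s^2 - 6*s + 2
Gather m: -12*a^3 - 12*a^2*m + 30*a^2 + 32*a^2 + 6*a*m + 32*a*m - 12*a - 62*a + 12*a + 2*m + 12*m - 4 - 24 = -12*a^3 + 62*a^2 - 62*a + m*(-12*a^2 + 38*a + 14) - 28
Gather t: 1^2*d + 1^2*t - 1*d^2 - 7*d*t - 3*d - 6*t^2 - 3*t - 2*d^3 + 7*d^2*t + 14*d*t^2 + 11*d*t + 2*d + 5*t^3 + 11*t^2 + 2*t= -2*d^3 - d^2 + 5*t^3 + t^2*(14*d + 5) + t*(7*d^2 + 4*d)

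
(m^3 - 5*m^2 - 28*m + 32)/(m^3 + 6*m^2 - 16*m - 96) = (m^2 - 9*m + 8)/(m^2 + 2*m - 24)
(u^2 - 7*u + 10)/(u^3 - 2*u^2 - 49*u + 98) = (u - 5)/(u^2 - 49)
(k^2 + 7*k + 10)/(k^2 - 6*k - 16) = (k + 5)/(k - 8)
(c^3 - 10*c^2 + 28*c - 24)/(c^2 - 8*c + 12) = c - 2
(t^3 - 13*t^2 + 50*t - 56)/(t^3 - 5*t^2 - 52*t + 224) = (t^2 - 9*t + 14)/(t^2 - t - 56)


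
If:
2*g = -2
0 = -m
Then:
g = -1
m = 0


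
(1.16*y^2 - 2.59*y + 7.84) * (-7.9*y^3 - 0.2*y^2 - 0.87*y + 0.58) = -9.164*y^5 + 20.229*y^4 - 62.4272*y^3 + 1.3581*y^2 - 8.323*y + 4.5472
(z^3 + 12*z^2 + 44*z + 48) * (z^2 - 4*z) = z^5 + 8*z^4 - 4*z^3 - 128*z^2 - 192*z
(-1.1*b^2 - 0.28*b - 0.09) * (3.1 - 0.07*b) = 0.077*b^3 - 3.3904*b^2 - 0.8617*b - 0.279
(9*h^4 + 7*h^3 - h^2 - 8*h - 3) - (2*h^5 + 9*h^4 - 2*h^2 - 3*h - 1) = -2*h^5 + 7*h^3 + h^2 - 5*h - 2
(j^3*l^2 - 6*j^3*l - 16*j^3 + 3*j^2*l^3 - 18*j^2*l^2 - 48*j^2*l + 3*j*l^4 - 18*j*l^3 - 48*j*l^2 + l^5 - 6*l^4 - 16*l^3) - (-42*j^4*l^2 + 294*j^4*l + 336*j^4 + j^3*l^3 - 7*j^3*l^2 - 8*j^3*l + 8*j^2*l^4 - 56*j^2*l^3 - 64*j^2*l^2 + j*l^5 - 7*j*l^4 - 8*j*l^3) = 42*j^4*l^2 - 294*j^4*l - 336*j^4 - j^3*l^3 + 8*j^3*l^2 + 2*j^3*l - 16*j^3 - 8*j^2*l^4 + 59*j^2*l^3 + 46*j^2*l^2 - 48*j^2*l - j*l^5 + 10*j*l^4 - 10*j*l^3 - 48*j*l^2 + l^5 - 6*l^4 - 16*l^3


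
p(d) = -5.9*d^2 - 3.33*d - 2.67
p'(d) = -11.8*d - 3.33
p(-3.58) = -66.37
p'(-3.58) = 38.91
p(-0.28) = -2.20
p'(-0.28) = -0.03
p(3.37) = -80.90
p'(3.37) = -43.10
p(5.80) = -220.46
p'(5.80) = -71.77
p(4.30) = -126.08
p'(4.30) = -54.07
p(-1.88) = -17.26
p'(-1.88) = 18.85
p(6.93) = -309.09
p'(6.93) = -85.10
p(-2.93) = -43.56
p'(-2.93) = 31.24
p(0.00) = -2.67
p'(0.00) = -3.33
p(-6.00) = -195.09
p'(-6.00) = 67.47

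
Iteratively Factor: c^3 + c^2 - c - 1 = (c + 1)*(c^2 - 1) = (c + 1)^2*(c - 1)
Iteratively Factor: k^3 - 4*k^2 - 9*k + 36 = (k - 4)*(k^2 - 9) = (k - 4)*(k + 3)*(k - 3)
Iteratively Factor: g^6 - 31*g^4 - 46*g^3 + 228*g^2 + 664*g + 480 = (g + 2)*(g^5 - 2*g^4 - 27*g^3 + 8*g^2 + 212*g + 240) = (g - 4)*(g + 2)*(g^4 + 2*g^3 - 19*g^2 - 68*g - 60) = (g - 5)*(g - 4)*(g + 2)*(g^3 + 7*g^2 + 16*g + 12) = (g - 5)*(g - 4)*(g + 2)^2*(g^2 + 5*g + 6) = (g - 5)*(g - 4)*(g + 2)^3*(g + 3)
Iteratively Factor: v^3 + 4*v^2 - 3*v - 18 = (v - 2)*(v^2 + 6*v + 9) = (v - 2)*(v + 3)*(v + 3)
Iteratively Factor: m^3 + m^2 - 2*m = (m)*(m^2 + m - 2) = m*(m + 2)*(m - 1)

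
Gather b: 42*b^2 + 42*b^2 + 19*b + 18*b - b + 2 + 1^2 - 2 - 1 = 84*b^2 + 36*b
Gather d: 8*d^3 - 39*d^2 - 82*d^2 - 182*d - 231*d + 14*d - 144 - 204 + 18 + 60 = 8*d^3 - 121*d^2 - 399*d - 270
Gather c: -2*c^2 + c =-2*c^2 + c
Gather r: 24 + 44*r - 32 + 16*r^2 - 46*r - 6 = 16*r^2 - 2*r - 14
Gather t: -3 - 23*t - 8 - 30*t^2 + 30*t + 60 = -30*t^2 + 7*t + 49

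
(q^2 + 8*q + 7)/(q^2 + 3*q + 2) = (q + 7)/(q + 2)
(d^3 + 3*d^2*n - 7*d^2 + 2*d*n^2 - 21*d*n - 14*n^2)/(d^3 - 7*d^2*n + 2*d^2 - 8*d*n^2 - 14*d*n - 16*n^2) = (d^2 + 2*d*n - 7*d - 14*n)/(d^2 - 8*d*n + 2*d - 16*n)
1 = 1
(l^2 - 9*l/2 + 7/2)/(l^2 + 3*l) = (2*l^2 - 9*l + 7)/(2*l*(l + 3))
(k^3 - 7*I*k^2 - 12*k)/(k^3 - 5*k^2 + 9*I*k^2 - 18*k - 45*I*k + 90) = k*(k^2 - 7*I*k - 12)/(k^3 + k^2*(-5 + 9*I) - 9*k*(2 + 5*I) + 90)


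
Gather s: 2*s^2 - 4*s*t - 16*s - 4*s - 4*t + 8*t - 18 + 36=2*s^2 + s*(-4*t - 20) + 4*t + 18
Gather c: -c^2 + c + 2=-c^2 + c + 2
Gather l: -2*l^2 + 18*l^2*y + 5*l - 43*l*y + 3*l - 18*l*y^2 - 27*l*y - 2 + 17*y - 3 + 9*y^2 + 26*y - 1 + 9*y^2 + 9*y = l^2*(18*y - 2) + l*(-18*y^2 - 70*y + 8) + 18*y^2 + 52*y - 6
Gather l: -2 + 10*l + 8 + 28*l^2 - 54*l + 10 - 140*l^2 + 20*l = -112*l^2 - 24*l + 16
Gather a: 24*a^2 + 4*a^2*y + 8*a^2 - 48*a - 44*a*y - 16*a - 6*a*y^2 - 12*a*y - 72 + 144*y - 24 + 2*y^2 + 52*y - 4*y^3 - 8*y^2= a^2*(4*y + 32) + a*(-6*y^2 - 56*y - 64) - 4*y^3 - 6*y^2 + 196*y - 96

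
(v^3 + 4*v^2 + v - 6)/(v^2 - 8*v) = (v^3 + 4*v^2 + v - 6)/(v*(v - 8))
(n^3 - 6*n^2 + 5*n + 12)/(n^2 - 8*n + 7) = (n^3 - 6*n^2 + 5*n + 12)/(n^2 - 8*n + 7)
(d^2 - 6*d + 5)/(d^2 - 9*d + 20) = (d - 1)/(d - 4)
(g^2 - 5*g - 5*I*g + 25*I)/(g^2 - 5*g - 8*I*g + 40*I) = (g - 5*I)/(g - 8*I)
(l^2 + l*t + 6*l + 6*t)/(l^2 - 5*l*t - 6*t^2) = (-l - 6)/(-l + 6*t)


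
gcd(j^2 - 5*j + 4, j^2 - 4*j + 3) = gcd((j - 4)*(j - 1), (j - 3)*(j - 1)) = j - 1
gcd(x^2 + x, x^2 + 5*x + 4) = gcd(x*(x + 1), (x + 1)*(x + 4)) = x + 1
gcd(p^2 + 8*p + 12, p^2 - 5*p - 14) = p + 2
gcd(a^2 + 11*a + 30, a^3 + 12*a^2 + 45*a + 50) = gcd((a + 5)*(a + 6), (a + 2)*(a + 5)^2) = a + 5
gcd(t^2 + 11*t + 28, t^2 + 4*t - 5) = 1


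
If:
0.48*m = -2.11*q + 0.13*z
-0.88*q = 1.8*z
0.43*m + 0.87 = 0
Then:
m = -2.02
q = 0.45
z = -0.22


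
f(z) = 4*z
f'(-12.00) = 4.00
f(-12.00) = -48.00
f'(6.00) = 4.00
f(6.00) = 24.00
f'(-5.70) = 4.00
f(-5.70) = -22.80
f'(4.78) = 4.00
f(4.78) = 19.12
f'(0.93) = 4.00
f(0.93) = 3.72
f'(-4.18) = 4.00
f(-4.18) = -16.72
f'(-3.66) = 4.00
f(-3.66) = -14.64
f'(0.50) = 4.00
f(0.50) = 2.00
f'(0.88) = 4.00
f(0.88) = 3.52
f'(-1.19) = 4.00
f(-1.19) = -4.76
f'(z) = 4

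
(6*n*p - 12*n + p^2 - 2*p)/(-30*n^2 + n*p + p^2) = (p - 2)/(-5*n + p)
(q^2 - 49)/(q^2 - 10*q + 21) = (q + 7)/(q - 3)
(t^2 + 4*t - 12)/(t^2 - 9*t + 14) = (t + 6)/(t - 7)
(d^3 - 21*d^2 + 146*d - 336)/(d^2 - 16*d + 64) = (d^2 - 13*d + 42)/(d - 8)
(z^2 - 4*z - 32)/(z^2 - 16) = (z - 8)/(z - 4)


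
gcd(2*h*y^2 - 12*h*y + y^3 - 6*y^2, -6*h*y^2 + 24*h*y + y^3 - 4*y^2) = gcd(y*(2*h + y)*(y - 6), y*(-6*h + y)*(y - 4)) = y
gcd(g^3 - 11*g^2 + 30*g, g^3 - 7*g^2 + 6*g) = g^2 - 6*g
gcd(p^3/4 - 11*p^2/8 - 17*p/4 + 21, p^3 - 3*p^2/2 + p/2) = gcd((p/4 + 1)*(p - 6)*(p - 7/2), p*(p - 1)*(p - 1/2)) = 1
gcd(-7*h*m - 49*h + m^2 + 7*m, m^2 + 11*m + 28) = m + 7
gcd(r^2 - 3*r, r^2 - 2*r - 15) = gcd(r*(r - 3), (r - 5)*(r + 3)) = 1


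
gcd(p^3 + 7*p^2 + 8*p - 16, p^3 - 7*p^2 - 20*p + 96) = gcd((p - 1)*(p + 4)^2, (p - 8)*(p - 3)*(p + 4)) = p + 4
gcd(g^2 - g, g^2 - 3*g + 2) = g - 1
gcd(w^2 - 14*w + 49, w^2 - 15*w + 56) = w - 7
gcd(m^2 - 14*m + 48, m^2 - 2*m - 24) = m - 6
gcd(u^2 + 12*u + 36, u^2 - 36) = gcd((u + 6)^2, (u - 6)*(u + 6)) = u + 6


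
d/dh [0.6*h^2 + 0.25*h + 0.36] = 1.2*h + 0.25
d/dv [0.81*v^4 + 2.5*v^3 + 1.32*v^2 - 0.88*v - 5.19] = 3.24*v^3 + 7.5*v^2 + 2.64*v - 0.88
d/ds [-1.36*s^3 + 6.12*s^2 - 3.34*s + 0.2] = -4.08*s^2 + 12.24*s - 3.34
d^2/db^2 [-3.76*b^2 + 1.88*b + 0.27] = -7.52000000000000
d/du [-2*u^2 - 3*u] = -4*u - 3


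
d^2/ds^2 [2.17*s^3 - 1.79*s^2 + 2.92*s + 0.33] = 13.02*s - 3.58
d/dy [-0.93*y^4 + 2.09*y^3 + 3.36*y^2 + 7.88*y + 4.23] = -3.72*y^3 + 6.27*y^2 + 6.72*y + 7.88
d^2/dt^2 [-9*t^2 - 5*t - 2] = -18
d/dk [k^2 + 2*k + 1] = 2*k + 2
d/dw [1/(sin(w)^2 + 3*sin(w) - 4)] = -(2*sin(w) + 3)*cos(w)/(sin(w)^2 + 3*sin(w) - 4)^2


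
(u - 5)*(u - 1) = u^2 - 6*u + 5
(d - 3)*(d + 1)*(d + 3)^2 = d^4 + 4*d^3 - 6*d^2 - 36*d - 27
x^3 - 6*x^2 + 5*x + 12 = (x - 4)*(x - 3)*(x + 1)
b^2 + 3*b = b*(b + 3)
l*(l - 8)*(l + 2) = l^3 - 6*l^2 - 16*l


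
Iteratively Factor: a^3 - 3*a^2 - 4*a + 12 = (a + 2)*(a^2 - 5*a + 6) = (a - 3)*(a + 2)*(a - 2)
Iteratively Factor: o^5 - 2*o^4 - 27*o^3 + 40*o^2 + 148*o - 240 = (o + 4)*(o^4 - 6*o^3 - 3*o^2 + 52*o - 60) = (o - 2)*(o + 4)*(o^3 - 4*o^2 - 11*o + 30) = (o - 2)*(o + 3)*(o + 4)*(o^2 - 7*o + 10) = (o - 5)*(o - 2)*(o + 3)*(o + 4)*(o - 2)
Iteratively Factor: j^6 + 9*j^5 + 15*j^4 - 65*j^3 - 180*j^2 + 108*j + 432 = (j - 2)*(j^5 + 11*j^4 + 37*j^3 + 9*j^2 - 162*j - 216) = (j - 2)*(j + 3)*(j^4 + 8*j^3 + 13*j^2 - 30*j - 72) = (j - 2)^2*(j + 3)*(j^3 + 10*j^2 + 33*j + 36) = (j - 2)^2*(j + 3)^2*(j^2 + 7*j + 12) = (j - 2)^2*(j + 3)^2*(j + 4)*(j + 3)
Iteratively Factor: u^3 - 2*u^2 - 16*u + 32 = (u - 2)*(u^2 - 16) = (u - 2)*(u + 4)*(u - 4)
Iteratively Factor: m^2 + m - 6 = (m - 2)*(m + 3)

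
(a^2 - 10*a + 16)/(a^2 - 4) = (a - 8)/(a + 2)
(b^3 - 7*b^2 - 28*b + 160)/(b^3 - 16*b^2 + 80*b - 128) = (b + 5)/(b - 4)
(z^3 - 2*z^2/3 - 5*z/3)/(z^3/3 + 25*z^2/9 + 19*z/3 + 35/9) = 3*z*(3*z - 5)/(3*z^2 + 22*z + 35)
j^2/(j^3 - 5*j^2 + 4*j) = j/(j^2 - 5*j + 4)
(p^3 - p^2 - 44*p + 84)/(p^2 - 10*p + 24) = (p^2 + 5*p - 14)/(p - 4)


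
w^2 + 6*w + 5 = (w + 1)*(w + 5)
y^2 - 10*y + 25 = (y - 5)^2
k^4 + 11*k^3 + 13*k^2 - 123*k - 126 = (k - 3)*(k + 1)*(k + 6)*(k + 7)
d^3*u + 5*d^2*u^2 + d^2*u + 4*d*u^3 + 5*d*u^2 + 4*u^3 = (d + u)*(d + 4*u)*(d*u + u)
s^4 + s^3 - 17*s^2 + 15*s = s*(s - 3)*(s - 1)*(s + 5)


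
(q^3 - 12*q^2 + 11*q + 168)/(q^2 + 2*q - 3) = (q^2 - 15*q + 56)/(q - 1)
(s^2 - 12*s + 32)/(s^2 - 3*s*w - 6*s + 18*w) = (s^2 - 12*s + 32)/(s^2 - 3*s*w - 6*s + 18*w)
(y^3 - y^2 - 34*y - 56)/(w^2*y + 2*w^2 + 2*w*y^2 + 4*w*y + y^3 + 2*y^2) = (y^2 - 3*y - 28)/(w^2 + 2*w*y + y^2)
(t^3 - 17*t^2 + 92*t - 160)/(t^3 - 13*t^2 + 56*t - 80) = (t - 8)/(t - 4)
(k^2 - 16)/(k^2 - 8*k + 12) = (k^2 - 16)/(k^2 - 8*k + 12)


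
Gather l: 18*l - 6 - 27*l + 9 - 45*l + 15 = 18 - 54*l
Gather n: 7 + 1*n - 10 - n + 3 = 0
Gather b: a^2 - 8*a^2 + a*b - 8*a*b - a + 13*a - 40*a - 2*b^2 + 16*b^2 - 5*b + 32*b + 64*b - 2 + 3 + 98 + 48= -7*a^2 - 28*a + 14*b^2 + b*(91 - 7*a) + 147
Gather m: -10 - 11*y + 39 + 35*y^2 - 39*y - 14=35*y^2 - 50*y + 15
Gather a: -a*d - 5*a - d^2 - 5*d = a*(-d - 5) - d^2 - 5*d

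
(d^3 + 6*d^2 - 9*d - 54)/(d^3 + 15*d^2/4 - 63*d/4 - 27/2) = 4*(d + 3)/(4*d + 3)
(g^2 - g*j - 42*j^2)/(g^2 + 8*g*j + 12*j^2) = (g - 7*j)/(g + 2*j)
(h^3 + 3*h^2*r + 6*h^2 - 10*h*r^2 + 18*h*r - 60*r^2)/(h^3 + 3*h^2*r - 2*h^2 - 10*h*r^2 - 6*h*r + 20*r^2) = (h + 6)/(h - 2)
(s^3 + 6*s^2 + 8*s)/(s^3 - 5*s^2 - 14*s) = (s + 4)/(s - 7)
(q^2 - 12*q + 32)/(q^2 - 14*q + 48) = (q - 4)/(q - 6)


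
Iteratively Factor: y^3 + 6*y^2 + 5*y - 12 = (y + 3)*(y^2 + 3*y - 4) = (y + 3)*(y + 4)*(y - 1)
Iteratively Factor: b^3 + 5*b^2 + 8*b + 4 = (b + 2)*(b^2 + 3*b + 2) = (b + 1)*(b + 2)*(b + 2)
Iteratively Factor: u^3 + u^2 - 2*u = (u - 1)*(u^2 + 2*u) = (u - 1)*(u + 2)*(u)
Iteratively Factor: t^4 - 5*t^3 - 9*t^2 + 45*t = (t - 3)*(t^3 - 2*t^2 - 15*t) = t*(t - 3)*(t^2 - 2*t - 15) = t*(t - 3)*(t + 3)*(t - 5)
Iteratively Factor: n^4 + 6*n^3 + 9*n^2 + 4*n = (n)*(n^3 + 6*n^2 + 9*n + 4) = n*(n + 1)*(n^2 + 5*n + 4) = n*(n + 1)^2*(n + 4)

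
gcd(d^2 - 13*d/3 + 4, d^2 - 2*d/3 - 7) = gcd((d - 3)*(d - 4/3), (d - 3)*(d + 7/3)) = d - 3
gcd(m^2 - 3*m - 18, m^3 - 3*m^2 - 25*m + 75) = 1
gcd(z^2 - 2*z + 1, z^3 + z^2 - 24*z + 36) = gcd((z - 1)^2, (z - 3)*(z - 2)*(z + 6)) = 1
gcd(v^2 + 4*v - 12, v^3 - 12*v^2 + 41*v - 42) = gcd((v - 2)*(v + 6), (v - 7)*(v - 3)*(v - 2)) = v - 2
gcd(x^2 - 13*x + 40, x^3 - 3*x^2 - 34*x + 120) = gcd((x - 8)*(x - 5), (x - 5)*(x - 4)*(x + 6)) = x - 5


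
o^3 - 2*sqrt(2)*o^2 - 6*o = o*(o - 3*sqrt(2))*(o + sqrt(2))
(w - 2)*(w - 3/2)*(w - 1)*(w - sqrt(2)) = w^4 - 9*w^3/2 - sqrt(2)*w^3 + 9*sqrt(2)*w^2/2 + 13*w^2/2 - 13*sqrt(2)*w/2 - 3*w + 3*sqrt(2)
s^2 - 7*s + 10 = (s - 5)*(s - 2)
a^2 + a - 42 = (a - 6)*(a + 7)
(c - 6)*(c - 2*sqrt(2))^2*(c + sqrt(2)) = c^4 - 6*c^3 - 3*sqrt(2)*c^3 + 18*sqrt(2)*c^2 + 8*sqrt(2)*c - 48*sqrt(2)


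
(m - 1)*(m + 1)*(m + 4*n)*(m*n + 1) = m^4*n + 4*m^3*n^2 + m^3 + 3*m^2*n - 4*m*n^2 - m - 4*n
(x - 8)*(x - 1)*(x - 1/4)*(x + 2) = x^4 - 29*x^3/4 - 33*x^2/4 + 37*x/2 - 4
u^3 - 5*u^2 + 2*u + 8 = (u - 4)*(u - 2)*(u + 1)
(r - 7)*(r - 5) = r^2 - 12*r + 35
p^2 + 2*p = p*(p + 2)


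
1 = 1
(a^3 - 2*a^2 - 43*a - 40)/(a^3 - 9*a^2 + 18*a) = (a^3 - 2*a^2 - 43*a - 40)/(a*(a^2 - 9*a + 18))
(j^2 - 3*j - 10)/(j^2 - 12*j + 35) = (j + 2)/(j - 7)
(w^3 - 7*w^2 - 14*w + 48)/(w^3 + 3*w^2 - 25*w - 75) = (w^2 - 10*w + 16)/(w^2 - 25)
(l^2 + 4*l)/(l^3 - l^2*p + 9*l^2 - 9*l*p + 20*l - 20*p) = l/(l^2 - l*p + 5*l - 5*p)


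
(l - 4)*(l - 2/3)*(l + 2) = l^3 - 8*l^2/3 - 20*l/3 + 16/3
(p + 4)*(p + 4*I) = p^2 + 4*p + 4*I*p + 16*I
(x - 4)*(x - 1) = x^2 - 5*x + 4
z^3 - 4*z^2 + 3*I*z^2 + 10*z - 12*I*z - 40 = (z - 4)*(z - 2*I)*(z + 5*I)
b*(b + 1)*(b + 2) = b^3 + 3*b^2 + 2*b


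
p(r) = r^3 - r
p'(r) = 3*r^2 - 1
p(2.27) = 9.43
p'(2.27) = 14.46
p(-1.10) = -0.23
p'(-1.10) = 2.63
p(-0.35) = 0.31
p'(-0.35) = -0.63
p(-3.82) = -51.92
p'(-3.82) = 42.78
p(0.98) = -0.04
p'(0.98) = 1.88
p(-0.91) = 0.16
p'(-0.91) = 1.48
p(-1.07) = -0.16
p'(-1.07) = 2.43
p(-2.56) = -14.22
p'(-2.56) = 18.66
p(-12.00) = -1716.00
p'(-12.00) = 431.00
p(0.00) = 0.00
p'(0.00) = -1.00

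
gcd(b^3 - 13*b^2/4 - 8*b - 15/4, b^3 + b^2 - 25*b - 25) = b^2 - 4*b - 5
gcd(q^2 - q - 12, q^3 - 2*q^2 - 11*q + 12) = q^2 - q - 12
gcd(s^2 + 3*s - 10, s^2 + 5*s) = s + 5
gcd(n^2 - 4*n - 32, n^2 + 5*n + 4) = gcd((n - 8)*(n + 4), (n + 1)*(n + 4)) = n + 4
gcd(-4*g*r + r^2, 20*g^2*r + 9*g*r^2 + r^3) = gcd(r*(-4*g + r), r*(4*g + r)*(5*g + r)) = r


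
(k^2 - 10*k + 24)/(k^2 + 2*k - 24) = (k - 6)/(k + 6)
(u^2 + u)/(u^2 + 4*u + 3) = u/(u + 3)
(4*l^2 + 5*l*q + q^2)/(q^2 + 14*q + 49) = (4*l^2 + 5*l*q + q^2)/(q^2 + 14*q + 49)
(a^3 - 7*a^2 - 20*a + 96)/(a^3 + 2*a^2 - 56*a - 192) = (a - 3)/(a + 6)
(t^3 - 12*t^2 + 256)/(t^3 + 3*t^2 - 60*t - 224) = (t - 8)/(t + 7)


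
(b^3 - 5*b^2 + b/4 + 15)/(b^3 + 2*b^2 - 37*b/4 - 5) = (2*b^2 - 5*b - 12)/(2*b^2 + 9*b + 4)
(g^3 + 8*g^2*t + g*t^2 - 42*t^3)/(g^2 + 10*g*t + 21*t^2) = g - 2*t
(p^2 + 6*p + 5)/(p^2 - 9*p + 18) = (p^2 + 6*p + 5)/(p^2 - 9*p + 18)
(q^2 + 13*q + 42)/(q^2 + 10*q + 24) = (q + 7)/(q + 4)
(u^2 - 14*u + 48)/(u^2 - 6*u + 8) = (u^2 - 14*u + 48)/(u^2 - 6*u + 8)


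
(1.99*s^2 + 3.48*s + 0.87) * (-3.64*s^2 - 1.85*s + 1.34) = -7.2436*s^4 - 16.3487*s^3 - 6.9382*s^2 + 3.0537*s + 1.1658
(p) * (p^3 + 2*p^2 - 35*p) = p^4 + 2*p^3 - 35*p^2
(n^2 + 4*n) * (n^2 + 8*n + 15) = n^4 + 12*n^3 + 47*n^2 + 60*n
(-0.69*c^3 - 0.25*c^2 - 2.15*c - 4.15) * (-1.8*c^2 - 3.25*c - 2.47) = 1.242*c^5 + 2.6925*c^4 + 6.3868*c^3 + 15.075*c^2 + 18.798*c + 10.2505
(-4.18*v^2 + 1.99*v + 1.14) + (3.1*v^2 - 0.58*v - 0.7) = -1.08*v^2 + 1.41*v + 0.44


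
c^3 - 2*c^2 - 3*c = c*(c - 3)*(c + 1)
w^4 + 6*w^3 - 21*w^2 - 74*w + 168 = (w - 3)*(w - 2)*(w + 4)*(w + 7)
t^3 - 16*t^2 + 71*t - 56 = (t - 8)*(t - 7)*(t - 1)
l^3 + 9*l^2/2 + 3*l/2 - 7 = (l - 1)*(l + 2)*(l + 7/2)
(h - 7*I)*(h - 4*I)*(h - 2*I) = h^3 - 13*I*h^2 - 50*h + 56*I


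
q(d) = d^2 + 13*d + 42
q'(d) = 2*d + 13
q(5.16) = 135.71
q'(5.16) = 23.32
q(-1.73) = 22.50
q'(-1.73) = 9.54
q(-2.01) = 19.91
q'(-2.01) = 8.98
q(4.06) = 111.26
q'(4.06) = 21.12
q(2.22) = 75.79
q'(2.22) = 17.44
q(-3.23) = 10.44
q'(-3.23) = 6.54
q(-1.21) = 27.73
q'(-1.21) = 10.58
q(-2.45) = 16.15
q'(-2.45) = 8.10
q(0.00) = 42.00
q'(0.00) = 13.00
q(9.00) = 240.00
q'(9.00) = 31.00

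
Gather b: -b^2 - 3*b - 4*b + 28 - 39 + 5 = -b^2 - 7*b - 6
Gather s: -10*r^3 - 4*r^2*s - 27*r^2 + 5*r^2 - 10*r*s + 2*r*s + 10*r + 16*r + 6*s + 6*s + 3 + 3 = -10*r^3 - 22*r^2 + 26*r + s*(-4*r^2 - 8*r + 12) + 6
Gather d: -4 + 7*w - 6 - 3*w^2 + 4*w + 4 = -3*w^2 + 11*w - 6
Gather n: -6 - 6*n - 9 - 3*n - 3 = -9*n - 18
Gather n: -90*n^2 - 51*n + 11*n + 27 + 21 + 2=-90*n^2 - 40*n + 50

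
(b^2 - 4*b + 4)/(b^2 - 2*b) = (b - 2)/b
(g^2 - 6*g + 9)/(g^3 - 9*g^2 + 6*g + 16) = (g^2 - 6*g + 9)/(g^3 - 9*g^2 + 6*g + 16)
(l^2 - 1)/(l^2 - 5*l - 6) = (l - 1)/(l - 6)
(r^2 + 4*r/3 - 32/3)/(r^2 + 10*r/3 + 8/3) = (3*r^2 + 4*r - 32)/(3*r^2 + 10*r + 8)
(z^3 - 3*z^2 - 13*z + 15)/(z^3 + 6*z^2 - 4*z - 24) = (z^3 - 3*z^2 - 13*z + 15)/(z^3 + 6*z^2 - 4*z - 24)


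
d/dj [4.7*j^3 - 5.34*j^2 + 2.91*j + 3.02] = 14.1*j^2 - 10.68*j + 2.91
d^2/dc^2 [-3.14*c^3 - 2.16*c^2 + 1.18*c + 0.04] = -18.84*c - 4.32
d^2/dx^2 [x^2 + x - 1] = 2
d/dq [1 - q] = -1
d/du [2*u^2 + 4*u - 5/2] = 4*u + 4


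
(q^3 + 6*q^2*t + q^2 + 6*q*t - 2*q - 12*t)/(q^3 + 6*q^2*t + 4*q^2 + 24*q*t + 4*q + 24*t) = (q - 1)/(q + 2)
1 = 1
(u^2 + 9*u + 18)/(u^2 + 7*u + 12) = (u + 6)/(u + 4)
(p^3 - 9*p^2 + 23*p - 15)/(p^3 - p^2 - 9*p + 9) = (p - 5)/(p + 3)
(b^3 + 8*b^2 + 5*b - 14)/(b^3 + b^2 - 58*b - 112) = (b - 1)/(b - 8)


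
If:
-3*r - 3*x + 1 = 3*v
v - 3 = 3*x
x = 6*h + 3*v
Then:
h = -4*x/3 - 3/2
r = -4*x - 8/3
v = 3*x + 3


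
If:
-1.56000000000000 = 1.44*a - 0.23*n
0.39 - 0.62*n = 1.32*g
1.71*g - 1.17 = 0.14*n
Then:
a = -1.20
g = 0.63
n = -0.70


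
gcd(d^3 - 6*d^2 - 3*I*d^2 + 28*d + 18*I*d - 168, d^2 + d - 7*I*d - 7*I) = d - 7*I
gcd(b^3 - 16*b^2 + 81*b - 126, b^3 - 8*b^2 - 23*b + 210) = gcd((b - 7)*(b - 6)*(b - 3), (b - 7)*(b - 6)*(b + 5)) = b^2 - 13*b + 42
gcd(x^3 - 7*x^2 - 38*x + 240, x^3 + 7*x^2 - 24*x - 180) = x^2 + x - 30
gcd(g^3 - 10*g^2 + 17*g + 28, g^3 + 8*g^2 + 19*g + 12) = g + 1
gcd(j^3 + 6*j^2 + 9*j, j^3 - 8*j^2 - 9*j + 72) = j + 3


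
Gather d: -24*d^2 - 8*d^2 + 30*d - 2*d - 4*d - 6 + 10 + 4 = -32*d^2 + 24*d + 8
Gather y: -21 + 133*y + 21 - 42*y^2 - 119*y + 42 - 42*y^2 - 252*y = -84*y^2 - 238*y + 42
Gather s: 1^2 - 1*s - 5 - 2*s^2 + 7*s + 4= -2*s^2 + 6*s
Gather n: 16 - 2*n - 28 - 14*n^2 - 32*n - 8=-14*n^2 - 34*n - 20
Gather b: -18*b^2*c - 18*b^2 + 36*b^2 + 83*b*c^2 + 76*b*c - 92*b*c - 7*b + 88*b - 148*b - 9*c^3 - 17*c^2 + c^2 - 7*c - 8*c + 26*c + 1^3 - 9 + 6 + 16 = b^2*(18 - 18*c) + b*(83*c^2 - 16*c - 67) - 9*c^3 - 16*c^2 + 11*c + 14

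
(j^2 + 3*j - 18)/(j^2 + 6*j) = (j - 3)/j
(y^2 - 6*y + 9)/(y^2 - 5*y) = (y^2 - 6*y + 9)/(y*(y - 5))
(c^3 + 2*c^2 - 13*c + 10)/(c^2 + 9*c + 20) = (c^2 - 3*c + 2)/(c + 4)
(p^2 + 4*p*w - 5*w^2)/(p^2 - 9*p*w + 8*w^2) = (p + 5*w)/(p - 8*w)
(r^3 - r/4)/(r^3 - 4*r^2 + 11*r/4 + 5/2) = r*(2*r - 1)/(2*r^2 - 9*r + 10)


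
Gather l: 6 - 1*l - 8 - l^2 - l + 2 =-l^2 - 2*l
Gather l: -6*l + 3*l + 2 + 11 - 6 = 7 - 3*l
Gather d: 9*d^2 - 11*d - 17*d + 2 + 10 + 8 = 9*d^2 - 28*d + 20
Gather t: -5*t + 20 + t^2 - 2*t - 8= t^2 - 7*t + 12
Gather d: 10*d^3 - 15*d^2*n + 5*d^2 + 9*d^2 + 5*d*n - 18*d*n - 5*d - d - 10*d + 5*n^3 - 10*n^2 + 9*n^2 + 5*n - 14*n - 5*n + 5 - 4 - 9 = 10*d^3 + d^2*(14 - 15*n) + d*(-13*n - 16) + 5*n^3 - n^2 - 14*n - 8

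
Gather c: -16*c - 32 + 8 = -16*c - 24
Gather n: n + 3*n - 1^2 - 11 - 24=4*n - 36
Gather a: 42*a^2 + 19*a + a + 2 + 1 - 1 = 42*a^2 + 20*a + 2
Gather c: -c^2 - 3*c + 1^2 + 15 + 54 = -c^2 - 3*c + 70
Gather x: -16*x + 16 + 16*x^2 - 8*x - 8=16*x^2 - 24*x + 8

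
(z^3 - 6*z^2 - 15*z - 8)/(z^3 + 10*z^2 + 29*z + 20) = (z^2 - 7*z - 8)/(z^2 + 9*z + 20)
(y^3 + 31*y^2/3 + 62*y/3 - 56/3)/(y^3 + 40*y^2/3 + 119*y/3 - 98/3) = (y + 4)/(y + 7)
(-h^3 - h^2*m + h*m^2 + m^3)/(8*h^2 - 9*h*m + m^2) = (-h^2 - 2*h*m - m^2)/(8*h - m)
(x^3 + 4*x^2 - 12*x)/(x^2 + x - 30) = x*(x - 2)/(x - 5)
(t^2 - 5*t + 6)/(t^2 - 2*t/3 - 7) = 3*(t - 2)/(3*t + 7)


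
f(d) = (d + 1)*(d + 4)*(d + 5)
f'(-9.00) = 92.00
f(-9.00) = -160.00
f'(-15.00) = 404.00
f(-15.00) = -1540.00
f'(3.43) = 132.89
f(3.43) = 277.47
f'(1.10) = 54.63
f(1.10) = 65.33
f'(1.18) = 56.78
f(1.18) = 69.79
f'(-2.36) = -1.49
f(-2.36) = -5.89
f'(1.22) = 57.87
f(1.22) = 72.08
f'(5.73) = 242.10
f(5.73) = 702.63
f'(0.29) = 35.05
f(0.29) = 29.28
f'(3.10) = 119.83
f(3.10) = 235.79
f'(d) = (d + 1)*(d + 4) + (d + 1)*(d + 5) + (d + 4)*(d + 5)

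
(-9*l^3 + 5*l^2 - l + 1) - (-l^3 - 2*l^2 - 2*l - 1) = -8*l^3 + 7*l^2 + l + 2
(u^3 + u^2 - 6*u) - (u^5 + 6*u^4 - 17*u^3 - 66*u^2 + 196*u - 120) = -u^5 - 6*u^4 + 18*u^3 + 67*u^2 - 202*u + 120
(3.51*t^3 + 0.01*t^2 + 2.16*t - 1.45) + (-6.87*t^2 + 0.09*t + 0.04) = 3.51*t^3 - 6.86*t^2 + 2.25*t - 1.41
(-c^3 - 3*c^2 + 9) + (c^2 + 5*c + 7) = -c^3 - 2*c^2 + 5*c + 16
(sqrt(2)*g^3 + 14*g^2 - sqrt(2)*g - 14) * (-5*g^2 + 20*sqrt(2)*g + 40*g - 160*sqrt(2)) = -5*sqrt(2)*g^5 - 30*g^4 + 40*sqrt(2)*g^4 + 240*g^3 + 285*sqrt(2)*g^3 - 2280*sqrt(2)*g^2 + 30*g^2 - 280*sqrt(2)*g - 240*g + 2240*sqrt(2)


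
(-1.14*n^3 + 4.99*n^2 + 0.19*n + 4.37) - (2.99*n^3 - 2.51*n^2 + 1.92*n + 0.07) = -4.13*n^3 + 7.5*n^2 - 1.73*n + 4.3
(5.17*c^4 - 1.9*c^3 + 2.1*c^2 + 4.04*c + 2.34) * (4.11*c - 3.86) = 21.2487*c^5 - 27.7652*c^4 + 15.965*c^3 + 8.4984*c^2 - 5.977*c - 9.0324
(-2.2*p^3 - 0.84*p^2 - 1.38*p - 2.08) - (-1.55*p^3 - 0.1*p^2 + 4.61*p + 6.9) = -0.65*p^3 - 0.74*p^2 - 5.99*p - 8.98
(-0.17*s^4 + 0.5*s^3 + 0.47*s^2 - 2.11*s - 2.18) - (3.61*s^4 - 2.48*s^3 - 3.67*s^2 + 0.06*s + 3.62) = -3.78*s^4 + 2.98*s^3 + 4.14*s^2 - 2.17*s - 5.8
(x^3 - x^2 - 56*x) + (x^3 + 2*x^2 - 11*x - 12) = 2*x^3 + x^2 - 67*x - 12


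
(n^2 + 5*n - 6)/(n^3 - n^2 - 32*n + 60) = (n - 1)/(n^2 - 7*n + 10)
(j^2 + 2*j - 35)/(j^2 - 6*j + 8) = (j^2 + 2*j - 35)/(j^2 - 6*j + 8)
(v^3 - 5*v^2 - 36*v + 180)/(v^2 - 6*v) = v + 1 - 30/v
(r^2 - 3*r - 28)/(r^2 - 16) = (r - 7)/(r - 4)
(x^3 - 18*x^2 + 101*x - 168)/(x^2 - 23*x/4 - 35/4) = 4*(x^2 - 11*x + 24)/(4*x + 5)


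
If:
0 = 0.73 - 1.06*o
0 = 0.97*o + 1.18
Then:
No Solution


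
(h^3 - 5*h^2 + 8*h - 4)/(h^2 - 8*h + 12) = (h^2 - 3*h + 2)/(h - 6)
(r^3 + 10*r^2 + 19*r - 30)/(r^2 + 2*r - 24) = (r^2 + 4*r - 5)/(r - 4)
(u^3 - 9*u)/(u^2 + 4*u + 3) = u*(u - 3)/(u + 1)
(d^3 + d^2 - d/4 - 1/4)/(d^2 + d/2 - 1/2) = d + 1/2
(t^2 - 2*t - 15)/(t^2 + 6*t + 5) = (t^2 - 2*t - 15)/(t^2 + 6*t + 5)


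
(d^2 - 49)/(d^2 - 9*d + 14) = (d + 7)/(d - 2)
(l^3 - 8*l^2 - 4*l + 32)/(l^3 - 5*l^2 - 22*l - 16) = (l - 2)/(l + 1)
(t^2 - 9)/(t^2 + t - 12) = (t + 3)/(t + 4)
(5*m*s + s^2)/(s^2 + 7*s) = (5*m + s)/(s + 7)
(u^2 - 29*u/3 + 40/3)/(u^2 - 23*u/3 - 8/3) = (3*u - 5)/(3*u + 1)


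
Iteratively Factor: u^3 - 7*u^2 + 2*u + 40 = (u - 5)*(u^2 - 2*u - 8) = (u - 5)*(u - 4)*(u + 2)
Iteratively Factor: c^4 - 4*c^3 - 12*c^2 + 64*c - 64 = (c - 2)*(c^3 - 2*c^2 - 16*c + 32) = (c - 4)*(c - 2)*(c^2 + 2*c - 8) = (c - 4)*(c - 2)*(c + 4)*(c - 2)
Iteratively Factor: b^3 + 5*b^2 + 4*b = (b)*(b^2 + 5*b + 4) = b*(b + 1)*(b + 4)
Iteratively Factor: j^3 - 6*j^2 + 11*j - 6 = (j - 3)*(j^2 - 3*j + 2) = (j - 3)*(j - 1)*(j - 2)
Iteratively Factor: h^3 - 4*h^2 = (h)*(h^2 - 4*h) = h^2*(h - 4)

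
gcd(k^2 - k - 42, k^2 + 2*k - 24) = k + 6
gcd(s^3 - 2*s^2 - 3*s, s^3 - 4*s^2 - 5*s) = s^2 + s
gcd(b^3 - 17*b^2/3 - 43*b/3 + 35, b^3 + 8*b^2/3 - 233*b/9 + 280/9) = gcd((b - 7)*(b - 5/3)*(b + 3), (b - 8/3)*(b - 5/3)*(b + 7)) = b - 5/3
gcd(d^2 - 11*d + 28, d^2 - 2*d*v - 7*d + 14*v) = d - 7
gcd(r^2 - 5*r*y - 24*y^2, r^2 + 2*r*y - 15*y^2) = 1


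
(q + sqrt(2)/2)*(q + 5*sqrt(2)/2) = q^2 + 3*sqrt(2)*q + 5/2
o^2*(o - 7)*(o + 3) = o^4 - 4*o^3 - 21*o^2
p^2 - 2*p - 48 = (p - 8)*(p + 6)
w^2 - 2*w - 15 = (w - 5)*(w + 3)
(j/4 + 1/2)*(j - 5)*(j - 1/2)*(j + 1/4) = j^4/4 - 13*j^3/16 - 75*j^2/32 + 23*j/32 + 5/16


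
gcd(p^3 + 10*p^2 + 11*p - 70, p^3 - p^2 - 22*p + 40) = p^2 + 3*p - 10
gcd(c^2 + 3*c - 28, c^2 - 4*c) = c - 4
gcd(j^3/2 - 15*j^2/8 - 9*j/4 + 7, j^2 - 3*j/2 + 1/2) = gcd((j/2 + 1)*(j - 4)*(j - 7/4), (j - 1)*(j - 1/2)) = 1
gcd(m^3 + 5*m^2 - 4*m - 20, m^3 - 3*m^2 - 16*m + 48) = 1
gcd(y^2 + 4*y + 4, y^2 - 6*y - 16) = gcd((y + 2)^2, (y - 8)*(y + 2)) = y + 2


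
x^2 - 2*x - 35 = (x - 7)*(x + 5)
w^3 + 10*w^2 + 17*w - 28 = (w - 1)*(w + 4)*(w + 7)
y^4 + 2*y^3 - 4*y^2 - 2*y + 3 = (y - 1)^2*(y + 1)*(y + 3)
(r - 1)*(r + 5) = r^2 + 4*r - 5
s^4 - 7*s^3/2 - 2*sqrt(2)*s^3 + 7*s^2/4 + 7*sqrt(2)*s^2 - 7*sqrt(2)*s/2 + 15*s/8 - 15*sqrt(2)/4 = (s - 5/2)*(s - 3/2)*(s + 1/2)*(s - 2*sqrt(2))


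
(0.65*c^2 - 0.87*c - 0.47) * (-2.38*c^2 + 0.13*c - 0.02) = -1.547*c^4 + 2.1551*c^3 + 0.9925*c^2 - 0.0437*c + 0.0094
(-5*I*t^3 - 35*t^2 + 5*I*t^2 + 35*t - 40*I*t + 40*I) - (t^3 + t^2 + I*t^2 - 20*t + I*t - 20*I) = -t^3 - 5*I*t^3 - 36*t^2 + 4*I*t^2 + 55*t - 41*I*t + 60*I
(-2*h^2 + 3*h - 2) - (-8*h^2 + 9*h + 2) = 6*h^2 - 6*h - 4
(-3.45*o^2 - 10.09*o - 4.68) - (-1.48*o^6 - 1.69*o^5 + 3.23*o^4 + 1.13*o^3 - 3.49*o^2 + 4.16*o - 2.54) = 1.48*o^6 + 1.69*o^5 - 3.23*o^4 - 1.13*o^3 + 0.04*o^2 - 14.25*o - 2.14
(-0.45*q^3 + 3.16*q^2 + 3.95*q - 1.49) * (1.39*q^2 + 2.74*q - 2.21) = -0.6255*q^5 + 3.1594*q^4 + 15.1434*q^3 + 1.7683*q^2 - 12.8121*q + 3.2929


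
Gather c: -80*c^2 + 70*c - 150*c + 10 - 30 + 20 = -80*c^2 - 80*c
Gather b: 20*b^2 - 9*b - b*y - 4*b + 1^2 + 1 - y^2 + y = 20*b^2 + b*(-y - 13) - y^2 + y + 2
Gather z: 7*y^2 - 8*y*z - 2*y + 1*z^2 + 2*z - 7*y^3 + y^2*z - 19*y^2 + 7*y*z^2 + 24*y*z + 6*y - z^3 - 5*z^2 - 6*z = -7*y^3 - 12*y^2 + 4*y - z^3 + z^2*(7*y - 4) + z*(y^2 + 16*y - 4)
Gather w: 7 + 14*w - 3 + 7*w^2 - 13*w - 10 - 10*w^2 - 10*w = -3*w^2 - 9*w - 6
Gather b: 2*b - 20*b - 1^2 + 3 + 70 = 72 - 18*b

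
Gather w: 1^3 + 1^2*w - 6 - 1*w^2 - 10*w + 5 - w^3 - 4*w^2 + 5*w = -w^3 - 5*w^2 - 4*w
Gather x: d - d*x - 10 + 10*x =d + x*(10 - d) - 10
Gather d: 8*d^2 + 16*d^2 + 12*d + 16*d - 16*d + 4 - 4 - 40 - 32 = 24*d^2 + 12*d - 72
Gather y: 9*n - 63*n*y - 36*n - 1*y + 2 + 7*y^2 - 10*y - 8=-27*n + 7*y^2 + y*(-63*n - 11) - 6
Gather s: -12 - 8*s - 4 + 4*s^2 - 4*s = 4*s^2 - 12*s - 16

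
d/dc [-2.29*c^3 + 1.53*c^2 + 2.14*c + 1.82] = -6.87*c^2 + 3.06*c + 2.14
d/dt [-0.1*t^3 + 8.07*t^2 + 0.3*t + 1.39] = -0.3*t^2 + 16.14*t + 0.3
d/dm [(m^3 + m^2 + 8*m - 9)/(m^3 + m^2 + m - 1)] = (-14*m^3 + 17*m^2 + 16*m + 1)/(m^6 + 2*m^5 + 3*m^4 - m^2 - 2*m + 1)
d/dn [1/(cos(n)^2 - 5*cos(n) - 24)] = (2*cos(n) - 5)*sin(n)/(sin(n)^2 + 5*cos(n) + 23)^2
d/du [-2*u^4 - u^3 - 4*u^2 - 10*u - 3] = -8*u^3 - 3*u^2 - 8*u - 10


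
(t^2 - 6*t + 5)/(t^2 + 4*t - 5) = (t - 5)/(t + 5)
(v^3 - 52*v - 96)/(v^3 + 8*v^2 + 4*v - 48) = (v^2 - 6*v - 16)/(v^2 + 2*v - 8)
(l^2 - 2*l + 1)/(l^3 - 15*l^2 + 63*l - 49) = (l - 1)/(l^2 - 14*l + 49)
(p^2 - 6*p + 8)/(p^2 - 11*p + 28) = (p - 2)/(p - 7)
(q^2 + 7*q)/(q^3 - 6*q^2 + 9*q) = (q + 7)/(q^2 - 6*q + 9)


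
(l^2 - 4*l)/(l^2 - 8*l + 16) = l/(l - 4)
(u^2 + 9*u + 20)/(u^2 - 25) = (u + 4)/(u - 5)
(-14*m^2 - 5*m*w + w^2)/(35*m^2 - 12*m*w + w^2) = (2*m + w)/(-5*m + w)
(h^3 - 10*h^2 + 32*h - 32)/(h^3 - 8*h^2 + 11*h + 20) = (h^2 - 6*h + 8)/(h^2 - 4*h - 5)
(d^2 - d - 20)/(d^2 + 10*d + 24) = (d - 5)/(d + 6)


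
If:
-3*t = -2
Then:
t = 2/3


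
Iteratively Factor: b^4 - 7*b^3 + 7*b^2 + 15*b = (b - 3)*(b^3 - 4*b^2 - 5*b) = (b - 5)*(b - 3)*(b^2 + b) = b*(b - 5)*(b - 3)*(b + 1)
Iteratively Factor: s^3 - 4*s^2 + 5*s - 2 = (s - 2)*(s^2 - 2*s + 1) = (s - 2)*(s - 1)*(s - 1)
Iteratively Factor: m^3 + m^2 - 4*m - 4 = (m + 1)*(m^2 - 4) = (m + 1)*(m + 2)*(m - 2)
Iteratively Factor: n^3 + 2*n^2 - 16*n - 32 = (n + 2)*(n^2 - 16) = (n + 2)*(n + 4)*(n - 4)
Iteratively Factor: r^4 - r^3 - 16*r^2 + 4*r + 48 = (r - 4)*(r^3 + 3*r^2 - 4*r - 12) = (r - 4)*(r - 2)*(r^2 + 5*r + 6) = (r - 4)*(r - 2)*(r + 3)*(r + 2)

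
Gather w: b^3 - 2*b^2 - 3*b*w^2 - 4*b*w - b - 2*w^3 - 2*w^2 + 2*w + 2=b^3 - 2*b^2 - b - 2*w^3 + w^2*(-3*b - 2) + w*(2 - 4*b) + 2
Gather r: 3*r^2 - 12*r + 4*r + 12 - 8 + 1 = 3*r^2 - 8*r + 5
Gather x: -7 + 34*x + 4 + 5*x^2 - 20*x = 5*x^2 + 14*x - 3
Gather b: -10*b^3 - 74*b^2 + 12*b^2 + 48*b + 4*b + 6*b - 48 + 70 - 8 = -10*b^3 - 62*b^2 + 58*b + 14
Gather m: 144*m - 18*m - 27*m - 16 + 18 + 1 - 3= 99*m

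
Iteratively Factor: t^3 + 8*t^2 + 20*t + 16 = (t + 2)*(t^2 + 6*t + 8) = (t + 2)*(t + 4)*(t + 2)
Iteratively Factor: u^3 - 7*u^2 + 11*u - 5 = (u - 1)*(u^2 - 6*u + 5) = (u - 1)^2*(u - 5)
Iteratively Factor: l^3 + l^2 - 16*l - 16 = (l - 4)*(l^2 + 5*l + 4) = (l - 4)*(l + 1)*(l + 4)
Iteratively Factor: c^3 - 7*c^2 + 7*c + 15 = (c - 3)*(c^2 - 4*c - 5) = (c - 3)*(c + 1)*(c - 5)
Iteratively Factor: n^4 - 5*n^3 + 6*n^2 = (n - 3)*(n^3 - 2*n^2) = n*(n - 3)*(n^2 - 2*n) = n^2*(n - 3)*(n - 2)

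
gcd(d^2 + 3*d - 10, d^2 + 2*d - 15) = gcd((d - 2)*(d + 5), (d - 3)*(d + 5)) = d + 5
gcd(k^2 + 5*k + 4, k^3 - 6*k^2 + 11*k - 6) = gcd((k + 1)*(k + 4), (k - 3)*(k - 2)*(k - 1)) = 1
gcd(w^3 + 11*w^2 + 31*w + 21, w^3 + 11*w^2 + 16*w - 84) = w + 7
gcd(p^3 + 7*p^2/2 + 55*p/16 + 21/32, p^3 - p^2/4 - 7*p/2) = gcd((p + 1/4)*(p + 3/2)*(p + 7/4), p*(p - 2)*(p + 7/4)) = p + 7/4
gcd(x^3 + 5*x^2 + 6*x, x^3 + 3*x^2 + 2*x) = x^2 + 2*x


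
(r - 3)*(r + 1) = r^2 - 2*r - 3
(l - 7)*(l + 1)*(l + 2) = l^3 - 4*l^2 - 19*l - 14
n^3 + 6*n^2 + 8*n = n*(n + 2)*(n + 4)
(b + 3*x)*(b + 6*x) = b^2 + 9*b*x + 18*x^2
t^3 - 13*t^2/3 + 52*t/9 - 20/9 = (t - 2)*(t - 5/3)*(t - 2/3)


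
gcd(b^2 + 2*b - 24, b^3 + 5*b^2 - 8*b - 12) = b + 6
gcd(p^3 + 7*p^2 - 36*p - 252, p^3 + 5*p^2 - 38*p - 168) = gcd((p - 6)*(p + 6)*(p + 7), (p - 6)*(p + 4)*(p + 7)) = p^2 + p - 42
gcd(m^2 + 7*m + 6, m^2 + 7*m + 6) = m^2 + 7*m + 6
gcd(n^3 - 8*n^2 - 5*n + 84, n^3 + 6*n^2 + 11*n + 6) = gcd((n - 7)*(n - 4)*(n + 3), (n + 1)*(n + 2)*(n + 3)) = n + 3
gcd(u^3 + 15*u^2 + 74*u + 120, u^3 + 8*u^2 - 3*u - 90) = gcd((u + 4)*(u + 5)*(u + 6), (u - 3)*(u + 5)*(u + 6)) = u^2 + 11*u + 30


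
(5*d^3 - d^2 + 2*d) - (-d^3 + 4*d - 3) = 6*d^3 - d^2 - 2*d + 3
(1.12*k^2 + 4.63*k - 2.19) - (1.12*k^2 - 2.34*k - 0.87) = 6.97*k - 1.32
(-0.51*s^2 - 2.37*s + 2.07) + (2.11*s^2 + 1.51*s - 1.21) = 1.6*s^2 - 0.86*s + 0.86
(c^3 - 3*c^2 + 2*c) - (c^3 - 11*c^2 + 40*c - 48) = 8*c^2 - 38*c + 48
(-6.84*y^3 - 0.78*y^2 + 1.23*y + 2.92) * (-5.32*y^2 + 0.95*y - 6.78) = 36.3888*y^5 - 2.3484*y^4 + 39.0906*y^3 - 9.0775*y^2 - 5.5654*y - 19.7976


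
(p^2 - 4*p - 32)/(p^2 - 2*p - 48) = (p + 4)/(p + 6)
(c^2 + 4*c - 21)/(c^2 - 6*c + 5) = (c^2 + 4*c - 21)/(c^2 - 6*c + 5)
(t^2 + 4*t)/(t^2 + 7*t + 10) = t*(t + 4)/(t^2 + 7*t + 10)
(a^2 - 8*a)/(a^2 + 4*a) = (a - 8)/(a + 4)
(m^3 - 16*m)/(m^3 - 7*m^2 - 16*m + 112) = m/(m - 7)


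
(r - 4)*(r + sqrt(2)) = r^2 - 4*r + sqrt(2)*r - 4*sqrt(2)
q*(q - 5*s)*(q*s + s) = q^3*s - 5*q^2*s^2 + q^2*s - 5*q*s^2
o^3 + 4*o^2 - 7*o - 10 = (o - 2)*(o + 1)*(o + 5)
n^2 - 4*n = n*(n - 4)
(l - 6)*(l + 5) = l^2 - l - 30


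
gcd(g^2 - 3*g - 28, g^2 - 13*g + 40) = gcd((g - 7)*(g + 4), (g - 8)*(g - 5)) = 1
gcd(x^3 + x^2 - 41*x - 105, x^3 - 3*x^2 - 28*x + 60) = x + 5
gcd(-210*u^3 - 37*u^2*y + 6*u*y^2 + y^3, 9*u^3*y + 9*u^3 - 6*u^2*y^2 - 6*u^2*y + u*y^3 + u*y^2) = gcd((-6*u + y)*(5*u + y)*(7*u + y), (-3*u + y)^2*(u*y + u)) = 1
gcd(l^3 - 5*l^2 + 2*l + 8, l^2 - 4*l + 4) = l - 2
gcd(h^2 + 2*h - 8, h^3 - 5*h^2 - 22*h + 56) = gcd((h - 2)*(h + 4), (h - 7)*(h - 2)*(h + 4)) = h^2 + 2*h - 8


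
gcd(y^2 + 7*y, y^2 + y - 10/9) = 1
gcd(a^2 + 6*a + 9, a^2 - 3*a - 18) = a + 3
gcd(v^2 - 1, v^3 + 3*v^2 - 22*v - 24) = v + 1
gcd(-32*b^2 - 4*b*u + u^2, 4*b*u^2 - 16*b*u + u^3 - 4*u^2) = 4*b + u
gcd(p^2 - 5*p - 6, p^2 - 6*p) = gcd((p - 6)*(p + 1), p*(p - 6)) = p - 6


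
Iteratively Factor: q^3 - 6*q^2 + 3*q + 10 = (q + 1)*(q^2 - 7*q + 10) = (q - 5)*(q + 1)*(q - 2)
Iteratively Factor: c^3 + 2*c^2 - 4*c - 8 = (c + 2)*(c^2 - 4) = (c - 2)*(c + 2)*(c + 2)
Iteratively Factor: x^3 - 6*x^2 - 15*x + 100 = (x - 5)*(x^2 - x - 20) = (x - 5)^2*(x + 4)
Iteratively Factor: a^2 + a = (a)*(a + 1)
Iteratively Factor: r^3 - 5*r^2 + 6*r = (r - 3)*(r^2 - 2*r) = (r - 3)*(r - 2)*(r)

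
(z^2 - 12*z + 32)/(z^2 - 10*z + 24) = (z - 8)/(z - 6)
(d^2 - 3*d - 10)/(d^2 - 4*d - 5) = (d + 2)/(d + 1)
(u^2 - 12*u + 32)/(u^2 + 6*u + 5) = (u^2 - 12*u + 32)/(u^2 + 6*u + 5)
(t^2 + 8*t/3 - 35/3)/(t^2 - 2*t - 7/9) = 3*(t + 5)/(3*t + 1)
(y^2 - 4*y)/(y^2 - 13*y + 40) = y*(y - 4)/(y^2 - 13*y + 40)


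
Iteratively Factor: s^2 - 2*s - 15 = (s - 5)*(s + 3)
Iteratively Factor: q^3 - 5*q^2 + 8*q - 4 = (q - 2)*(q^2 - 3*q + 2) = (q - 2)*(q - 1)*(q - 2)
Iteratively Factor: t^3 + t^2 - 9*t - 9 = (t + 3)*(t^2 - 2*t - 3) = (t - 3)*(t + 3)*(t + 1)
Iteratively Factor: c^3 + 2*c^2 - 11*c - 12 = (c + 1)*(c^2 + c - 12) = (c + 1)*(c + 4)*(c - 3)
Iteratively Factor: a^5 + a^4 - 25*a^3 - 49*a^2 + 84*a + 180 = (a + 3)*(a^4 - 2*a^3 - 19*a^2 + 8*a + 60) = (a - 2)*(a + 3)*(a^3 - 19*a - 30) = (a - 2)*(a + 2)*(a + 3)*(a^2 - 2*a - 15) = (a - 2)*(a + 2)*(a + 3)^2*(a - 5)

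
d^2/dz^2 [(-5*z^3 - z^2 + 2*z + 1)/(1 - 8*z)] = 2*(320*z^3 - 120*z^2 + 15*z - 79)/(512*z^3 - 192*z^2 + 24*z - 1)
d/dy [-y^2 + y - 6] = 1 - 2*y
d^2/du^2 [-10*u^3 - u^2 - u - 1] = -60*u - 2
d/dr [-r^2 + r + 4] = 1 - 2*r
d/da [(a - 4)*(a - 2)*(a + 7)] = 3*a^2 + 2*a - 34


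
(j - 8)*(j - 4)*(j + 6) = j^3 - 6*j^2 - 40*j + 192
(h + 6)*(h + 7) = h^2 + 13*h + 42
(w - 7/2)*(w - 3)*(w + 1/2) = w^3 - 6*w^2 + 29*w/4 + 21/4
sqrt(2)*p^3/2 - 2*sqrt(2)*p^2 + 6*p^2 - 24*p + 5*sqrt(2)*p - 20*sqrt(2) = (p - 4)*(p + 5*sqrt(2))*(sqrt(2)*p/2 + 1)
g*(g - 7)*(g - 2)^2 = g^4 - 11*g^3 + 32*g^2 - 28*g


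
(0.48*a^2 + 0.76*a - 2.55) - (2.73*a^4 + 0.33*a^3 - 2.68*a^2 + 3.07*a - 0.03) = -2.73*a^4 - 0.33*a^3 + 3.16*a^2 - 2.31*a - 2.52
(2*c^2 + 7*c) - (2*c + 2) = 2*c^2 + 5*c - 2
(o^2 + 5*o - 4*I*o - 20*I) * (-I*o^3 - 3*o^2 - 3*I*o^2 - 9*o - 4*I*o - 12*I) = -I*o^5 - 7*o^4 - 8*I*o^4 - 56*o^3 - 7*I*o^3 - 121*o^2 + 64*I*o^2 - 128*o + 120*I*o - 240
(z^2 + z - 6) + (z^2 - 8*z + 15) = 2*z^2 - 7*z + 9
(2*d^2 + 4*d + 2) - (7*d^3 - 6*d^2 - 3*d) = -7*d^3 + 8*d^2 + 7*d + 2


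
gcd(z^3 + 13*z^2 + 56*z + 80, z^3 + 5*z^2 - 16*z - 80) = z^2 + 9*z + 20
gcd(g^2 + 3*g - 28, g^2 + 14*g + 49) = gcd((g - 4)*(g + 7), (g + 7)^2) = g + 7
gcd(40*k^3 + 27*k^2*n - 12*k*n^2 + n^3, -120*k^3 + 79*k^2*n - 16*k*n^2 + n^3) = 40*k^2 - 13*k*n + n^2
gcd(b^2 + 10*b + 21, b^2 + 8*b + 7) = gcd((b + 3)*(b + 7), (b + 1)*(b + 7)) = b + 7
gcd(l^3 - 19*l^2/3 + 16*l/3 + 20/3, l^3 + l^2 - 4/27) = l + 2/3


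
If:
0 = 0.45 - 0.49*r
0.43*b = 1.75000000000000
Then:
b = 4.07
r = 0.92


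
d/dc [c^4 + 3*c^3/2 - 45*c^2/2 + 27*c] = 4*c^3 + 9*c^2/2 - 45*c + 27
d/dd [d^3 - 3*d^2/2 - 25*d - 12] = 3*d^2 - 3*d - 25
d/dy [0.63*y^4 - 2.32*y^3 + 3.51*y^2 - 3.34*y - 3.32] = 2.52*y^3 - 6.96*y^2 + 7.02*y - 3.34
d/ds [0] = 0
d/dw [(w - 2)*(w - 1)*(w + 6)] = 3*w^2 + 6*w - 16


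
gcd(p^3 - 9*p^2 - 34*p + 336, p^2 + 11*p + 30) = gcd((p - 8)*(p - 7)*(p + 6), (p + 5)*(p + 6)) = p + 6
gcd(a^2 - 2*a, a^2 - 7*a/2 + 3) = a - 2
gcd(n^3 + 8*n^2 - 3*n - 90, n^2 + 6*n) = n + 6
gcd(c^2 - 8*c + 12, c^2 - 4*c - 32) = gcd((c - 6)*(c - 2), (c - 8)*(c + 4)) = 1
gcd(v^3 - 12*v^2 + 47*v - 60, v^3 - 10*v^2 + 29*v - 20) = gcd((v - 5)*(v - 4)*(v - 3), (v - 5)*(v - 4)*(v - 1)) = v^2 - 9*v + 20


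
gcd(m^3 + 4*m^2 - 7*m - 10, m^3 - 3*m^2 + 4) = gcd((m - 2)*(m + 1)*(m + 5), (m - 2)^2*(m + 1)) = m^2 - m - 2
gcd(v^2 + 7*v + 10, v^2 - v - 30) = v + 5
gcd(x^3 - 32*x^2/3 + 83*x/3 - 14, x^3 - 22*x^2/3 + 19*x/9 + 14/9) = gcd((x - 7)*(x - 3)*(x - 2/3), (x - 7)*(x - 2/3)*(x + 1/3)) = x^2 - 23*x/3 + 14/3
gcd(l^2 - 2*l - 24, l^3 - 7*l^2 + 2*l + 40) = 1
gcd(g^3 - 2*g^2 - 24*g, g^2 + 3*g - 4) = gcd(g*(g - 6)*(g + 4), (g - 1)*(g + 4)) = g + 4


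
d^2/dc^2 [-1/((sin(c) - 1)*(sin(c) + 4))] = (4*sin(c)^3 + 13*sin(c)^2 + 32*sin(c) + 26)/((sin(c) - 1)^2*(sin(c) + 4)^3)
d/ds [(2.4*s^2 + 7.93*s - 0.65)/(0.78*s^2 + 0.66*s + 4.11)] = (-4.6014*s^2 + 20.742*s + 33.0213)/(0.6084*s^4 + 1.0296*s^3 + 6.8472*s^2 + 5.4252*s + 16.8921)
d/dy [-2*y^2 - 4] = -4*y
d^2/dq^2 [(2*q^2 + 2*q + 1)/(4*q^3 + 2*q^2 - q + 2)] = 2*(32*q^6 + 96*q^5 + 168*q^4 - 28*q^3 - 120*q^2 - 54*q + 9)/(64*q^9 + 96*q^8 + 56*q^6 + 96*q^5 - 18*q^4 + 23*q^3 + 30*q^2 - 12*q + 8)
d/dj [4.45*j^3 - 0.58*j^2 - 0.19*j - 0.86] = 13.35*j^2 - 1.16*j - 0.19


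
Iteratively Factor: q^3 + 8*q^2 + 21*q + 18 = (q + 3)*(q^2 + 5*q + 6) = (q + 2)*(q + 3)*(q + 3)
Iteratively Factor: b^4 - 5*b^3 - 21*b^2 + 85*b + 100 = (b - 5)*(b^3 - 21*b - 20) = (b - 5)*(b + 1)*(b^2 - b - 20) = (b - 5)*(b + 1)*(b + 4)*(b - 5)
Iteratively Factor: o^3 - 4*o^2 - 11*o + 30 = (o - 2)*(o^2 - 2*o - 15) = (o - 5)*(o - 2)*(o + 3)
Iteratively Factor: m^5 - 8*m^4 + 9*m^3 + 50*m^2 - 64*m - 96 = (m - 4)*(m^4 - 4*m^3 - 7*m^2 + 22*m + 24) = (m - 4)*(m + 2)*(m^3 - 6*m^2 + 5*m + 12) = (m - 4)^2*(m + 2)*(m^2 - 2*m - 3) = (m - 4)^2*(m - 3)*(m + 2)*(m + 1)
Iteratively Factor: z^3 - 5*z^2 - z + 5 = (z + 1)*(z^2 - 6*z + 5) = (z - 1)*(z + 1)*(z - 5)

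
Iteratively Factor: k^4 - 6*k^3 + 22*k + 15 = (k - 5)*(k^3 - k^2 - 5*k - 3) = (k - 5)*(k + 1)*(k^2 - 2*k - 3) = (k - 5)*(k - 3)*(k + 1)*(k + 1)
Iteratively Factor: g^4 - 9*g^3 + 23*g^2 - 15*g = (g - 5)*(g^3 - 4*g^2 + 3*g) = (g - 5)*(g - 3)*(g^2 - g) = g*(g - 5)*(g - 3)*(g - 1)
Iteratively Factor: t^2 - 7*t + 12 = (t - 4)*(t - 3)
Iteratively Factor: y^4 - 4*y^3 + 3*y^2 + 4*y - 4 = (y - 2)*(y^3 - 2*y^2 - y + 2) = (y - 2)^2*(y^2 - 1) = (y - 2)^2*(y - 1)*(y + 1)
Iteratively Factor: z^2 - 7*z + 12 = (z - 4)*(z - 3)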